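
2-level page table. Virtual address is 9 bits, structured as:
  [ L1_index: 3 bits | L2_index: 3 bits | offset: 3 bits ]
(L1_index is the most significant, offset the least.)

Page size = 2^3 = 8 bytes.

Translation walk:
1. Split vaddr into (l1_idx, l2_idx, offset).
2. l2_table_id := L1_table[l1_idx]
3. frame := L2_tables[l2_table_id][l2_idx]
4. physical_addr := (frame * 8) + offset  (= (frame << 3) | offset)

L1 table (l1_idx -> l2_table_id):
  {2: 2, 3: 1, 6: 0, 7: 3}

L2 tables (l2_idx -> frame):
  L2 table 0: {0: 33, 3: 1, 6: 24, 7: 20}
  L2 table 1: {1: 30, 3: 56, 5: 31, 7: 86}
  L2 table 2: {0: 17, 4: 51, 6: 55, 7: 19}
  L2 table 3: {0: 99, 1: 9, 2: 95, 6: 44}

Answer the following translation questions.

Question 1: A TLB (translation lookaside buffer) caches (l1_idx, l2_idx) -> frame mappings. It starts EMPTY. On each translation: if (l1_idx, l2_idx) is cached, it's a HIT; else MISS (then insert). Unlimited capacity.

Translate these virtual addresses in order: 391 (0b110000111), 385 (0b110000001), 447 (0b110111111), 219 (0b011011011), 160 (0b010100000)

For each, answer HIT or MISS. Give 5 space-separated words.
vaddr=391: (6,0) not in TLB -> MISS, insert
vaddr=385: (6,0) in TLB -> HIT
vaddr=447: (6,7) not in TLB -> MISS, insert
vaddr=219: (3,3) not in TLB -> MISS, insert
vaddr=160: (2,4) not in TLB -> MISS, insert

Answer: MISS HIT MISS MISS MISS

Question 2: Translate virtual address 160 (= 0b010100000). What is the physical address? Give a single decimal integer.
Answer: 408

Derivation:
vaddr = 160 = 0b010100000
Split: l1_idx=2, l2_idx=4, offset=0
L1[2] = 2
L2[2][4] = 51
paddr = 51 * 8 + 0 = 408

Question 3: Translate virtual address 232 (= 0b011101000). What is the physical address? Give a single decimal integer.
Answer: 248

Derivation:
vaddr = 232 = 0b011101000
Split: l1_idx=3, l2_idx=5, offset=0
L1[3] = 1
L2[1][5] = 31
paddr = 31 * 8 + 0 = 248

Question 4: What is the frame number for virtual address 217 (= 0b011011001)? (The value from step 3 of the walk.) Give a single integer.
Answer: 56

Derivation:
vaddr = 217: l1_idx=3, l2_idx=3
L1[3] = 1; L2[1][3] = 56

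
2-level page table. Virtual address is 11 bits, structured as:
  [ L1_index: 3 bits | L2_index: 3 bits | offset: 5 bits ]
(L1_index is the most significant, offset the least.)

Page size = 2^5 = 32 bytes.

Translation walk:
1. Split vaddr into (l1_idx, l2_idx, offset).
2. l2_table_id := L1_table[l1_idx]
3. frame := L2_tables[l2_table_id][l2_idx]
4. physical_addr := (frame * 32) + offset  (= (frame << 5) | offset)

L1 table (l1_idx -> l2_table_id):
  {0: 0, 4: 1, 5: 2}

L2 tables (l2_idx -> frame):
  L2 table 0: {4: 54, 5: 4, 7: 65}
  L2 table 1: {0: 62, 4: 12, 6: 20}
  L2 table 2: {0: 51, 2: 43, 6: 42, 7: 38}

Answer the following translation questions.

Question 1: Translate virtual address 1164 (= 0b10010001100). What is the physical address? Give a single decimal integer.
vaddr = 1164 = 0b10010001100
Split: l1_idx=4, l2_idx=4, offset=12
L1[4] = 1
L2[1][4] = 12
paddr = 12 * 32 + 12 = 396

Answer: 396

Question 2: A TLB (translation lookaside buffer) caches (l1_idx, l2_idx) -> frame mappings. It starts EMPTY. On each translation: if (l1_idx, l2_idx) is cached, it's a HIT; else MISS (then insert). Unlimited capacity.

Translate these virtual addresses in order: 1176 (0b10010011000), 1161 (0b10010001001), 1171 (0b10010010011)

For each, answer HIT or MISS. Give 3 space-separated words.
Answer: MISS HIT HIT

Derivation:
vaddr=1176: (4,4) not in TLB -> MISS, insert
vaddr=1161: (4,4) in TLB -> HIT
vaddr=1171: (4,4) in TLB -> HIT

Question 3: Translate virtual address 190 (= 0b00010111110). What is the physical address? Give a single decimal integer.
vaddr = 190 = 0b00010111110
Split: l1_idx=0, l2_idx=5, offset=30
L1[0] = 0
L2[0][5] = 4
paddr = 4 * 32 + 30 = 158

Answer: 158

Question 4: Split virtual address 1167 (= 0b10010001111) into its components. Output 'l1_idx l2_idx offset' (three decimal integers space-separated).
Answer: 4 4 15

Derivation:
vaddr = 1167 = 0b10010001111
  top 3 bits -> l1_idx = 4
  next 3 bits -> l2_idx = 4
  bottom 5 bits -> offset = 15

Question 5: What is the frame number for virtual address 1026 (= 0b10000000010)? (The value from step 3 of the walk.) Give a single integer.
Answer: 62

Derivation:
vaddr = 1026: l1_idx=4, l2_idx=0
L1[4] = 1; L2[1][0] = 62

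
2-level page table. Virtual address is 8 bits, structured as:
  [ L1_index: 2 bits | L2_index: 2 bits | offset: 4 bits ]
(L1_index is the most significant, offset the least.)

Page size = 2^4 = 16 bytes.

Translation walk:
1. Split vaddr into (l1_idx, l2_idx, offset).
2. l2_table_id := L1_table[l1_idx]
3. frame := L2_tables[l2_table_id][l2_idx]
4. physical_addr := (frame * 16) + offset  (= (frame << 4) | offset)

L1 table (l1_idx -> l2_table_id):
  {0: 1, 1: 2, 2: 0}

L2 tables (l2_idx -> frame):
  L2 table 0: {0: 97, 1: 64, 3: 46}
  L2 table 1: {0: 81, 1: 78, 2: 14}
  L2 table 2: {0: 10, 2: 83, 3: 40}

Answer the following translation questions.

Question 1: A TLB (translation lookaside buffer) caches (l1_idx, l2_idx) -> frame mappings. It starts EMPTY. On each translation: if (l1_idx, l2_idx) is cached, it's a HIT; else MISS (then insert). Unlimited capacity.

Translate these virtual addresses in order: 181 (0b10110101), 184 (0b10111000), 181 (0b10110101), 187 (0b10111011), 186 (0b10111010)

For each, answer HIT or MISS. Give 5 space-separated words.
Answer: MISS HIT HIT HIT HIT

Derivation:
vaddr=181: (2,3) not in TLB -> MISS, insert
vaddr=184: (2,3) in TLB -> HIT
vaddr=181: (2,3) in TLB -> HIT
vaddr=187: (2,3) in TLB -> HIT
vaddr=186: (2,3) in TLB -> HIT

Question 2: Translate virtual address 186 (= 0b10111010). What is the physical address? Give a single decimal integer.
Answer: 746

Derivation:
vaddr = 186 = 0b10111010
Split: l1_idx=2, l2_idx=3, offset=10
L1[2] = 0
L2[0][3] = 46
paddr = 46 * 16 + 10 = 746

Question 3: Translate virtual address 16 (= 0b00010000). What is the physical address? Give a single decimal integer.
vaddr = 16 = 0b00010000
Split: l1_idx=0, l2_idx=1, offset=0
L1[0] = 1
L2[1][1] = 78
paddr = 78 * 16 + 0 = 1248

Answer: 1248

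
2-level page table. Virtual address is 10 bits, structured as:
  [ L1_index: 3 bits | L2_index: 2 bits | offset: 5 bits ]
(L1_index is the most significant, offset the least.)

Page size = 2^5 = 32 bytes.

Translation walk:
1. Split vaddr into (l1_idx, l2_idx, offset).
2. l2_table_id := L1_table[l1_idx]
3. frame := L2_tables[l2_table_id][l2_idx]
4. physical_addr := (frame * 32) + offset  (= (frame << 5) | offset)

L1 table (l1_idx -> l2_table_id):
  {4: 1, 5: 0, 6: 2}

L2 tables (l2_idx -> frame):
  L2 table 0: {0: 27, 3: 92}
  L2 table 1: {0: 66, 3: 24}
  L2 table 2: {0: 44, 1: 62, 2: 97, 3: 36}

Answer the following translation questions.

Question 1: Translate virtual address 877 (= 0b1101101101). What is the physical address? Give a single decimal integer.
Answer: 1165

Derivation:
vaddr = 877 = 0b1101101101
Split: l1_idx=6, l2_idx=3, offset=13
L1[6] = 2
L2[2][3] = 36
paddr = 36 * 32 + 13 = 1165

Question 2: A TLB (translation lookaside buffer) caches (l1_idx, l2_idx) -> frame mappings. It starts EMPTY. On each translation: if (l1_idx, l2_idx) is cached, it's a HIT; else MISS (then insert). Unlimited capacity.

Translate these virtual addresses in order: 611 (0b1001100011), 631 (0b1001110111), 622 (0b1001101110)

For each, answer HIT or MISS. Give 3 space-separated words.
vaddr=611: (4,3) not in TLB -> MISS, insert
vaddr=631: (4,3) in TLB -> HIT
vaddr=622: (4,3) in TLB -> HIT

Answer: MISS HIT HIT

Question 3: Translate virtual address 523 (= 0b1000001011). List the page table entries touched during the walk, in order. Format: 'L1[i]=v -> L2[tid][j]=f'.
vaddr = 523 = 0b1000001011
Split: l1_idx=4, l2_idx=0, offset=11

Answer: L1[4]=1 -> L2[1][0]=66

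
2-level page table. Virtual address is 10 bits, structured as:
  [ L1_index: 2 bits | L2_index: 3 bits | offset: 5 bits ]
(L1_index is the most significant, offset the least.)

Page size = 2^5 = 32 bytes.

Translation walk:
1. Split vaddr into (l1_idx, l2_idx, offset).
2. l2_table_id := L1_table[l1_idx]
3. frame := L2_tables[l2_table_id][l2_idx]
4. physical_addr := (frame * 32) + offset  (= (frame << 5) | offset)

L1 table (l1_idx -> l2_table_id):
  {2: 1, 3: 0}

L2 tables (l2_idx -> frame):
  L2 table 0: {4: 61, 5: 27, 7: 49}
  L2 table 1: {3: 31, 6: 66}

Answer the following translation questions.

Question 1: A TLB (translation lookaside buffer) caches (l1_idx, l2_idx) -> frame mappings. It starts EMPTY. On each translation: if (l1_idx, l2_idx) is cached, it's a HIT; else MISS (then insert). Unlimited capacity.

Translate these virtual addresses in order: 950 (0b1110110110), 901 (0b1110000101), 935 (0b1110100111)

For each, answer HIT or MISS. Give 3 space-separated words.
vaddr=950: (3,5) not in TLB -> MISS, insert
vaddr=901: (3,4) not in TLB -> MISS, insert
vaddr=935: (3,5) in TLB -> HIT

Answer: MISS MISS HIT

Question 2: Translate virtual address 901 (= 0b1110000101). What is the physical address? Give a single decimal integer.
Answer: 1957

Derivation:
vaddr = 901 = 0b1110000101
Split: l1_idx=3, l2_idx=4, offset=5
L1[3] = 0
L2[0][4] = 61
paddr = 61 * 32 + 5 = 1957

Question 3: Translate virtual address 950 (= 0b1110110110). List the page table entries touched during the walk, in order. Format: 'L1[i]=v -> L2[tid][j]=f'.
Answer: L1[3]=0 -> L2[0][5]=27

Derivation:
vaddr = 950 = 0b1110110110
Split: l1_idx=3, l2_idx=5, offset=22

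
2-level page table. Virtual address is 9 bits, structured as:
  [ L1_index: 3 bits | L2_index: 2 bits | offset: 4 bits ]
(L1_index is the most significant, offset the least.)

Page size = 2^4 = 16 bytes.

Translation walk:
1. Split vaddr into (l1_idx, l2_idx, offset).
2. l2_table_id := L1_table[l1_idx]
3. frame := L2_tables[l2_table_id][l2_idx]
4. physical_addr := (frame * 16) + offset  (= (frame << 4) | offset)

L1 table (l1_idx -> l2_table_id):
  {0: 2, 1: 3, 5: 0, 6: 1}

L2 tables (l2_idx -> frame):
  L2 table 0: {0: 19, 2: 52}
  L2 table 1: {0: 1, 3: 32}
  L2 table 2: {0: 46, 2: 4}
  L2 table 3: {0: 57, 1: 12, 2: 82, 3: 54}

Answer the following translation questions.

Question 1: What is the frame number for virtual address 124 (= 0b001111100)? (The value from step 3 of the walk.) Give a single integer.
Answer: 54

Derivation:
vaddr = 124: l1_idx=1, l2_idx=3
L1[1] = 3; L2[3][3] = 54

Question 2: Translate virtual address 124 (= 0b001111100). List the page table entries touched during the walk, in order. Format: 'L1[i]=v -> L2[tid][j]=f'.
Answer: L1[1]=3 -> L2[3][3]=54

Derivation:
vaddr = 124 = 0b001111100
Split: l1_idx=1, l2_idx=3, offset=12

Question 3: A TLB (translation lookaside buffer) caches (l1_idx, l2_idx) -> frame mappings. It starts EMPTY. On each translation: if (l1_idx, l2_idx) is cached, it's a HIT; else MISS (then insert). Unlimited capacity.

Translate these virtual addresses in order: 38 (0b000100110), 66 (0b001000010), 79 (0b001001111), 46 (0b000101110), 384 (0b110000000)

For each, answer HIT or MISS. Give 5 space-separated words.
vaddr=38: (0,2) not in TLB -> MISS, insert
vaddr=66: (1,0) not in TLB -> MISS, insert
vaddr=79: (1,0) in TLB -> HIT
vaddr=46: (0,2) in TLB -> HIT
vaddr=384: (6,0) not in TLB -> MISS, insert

Answer: MISS MISS HIT HIT MISS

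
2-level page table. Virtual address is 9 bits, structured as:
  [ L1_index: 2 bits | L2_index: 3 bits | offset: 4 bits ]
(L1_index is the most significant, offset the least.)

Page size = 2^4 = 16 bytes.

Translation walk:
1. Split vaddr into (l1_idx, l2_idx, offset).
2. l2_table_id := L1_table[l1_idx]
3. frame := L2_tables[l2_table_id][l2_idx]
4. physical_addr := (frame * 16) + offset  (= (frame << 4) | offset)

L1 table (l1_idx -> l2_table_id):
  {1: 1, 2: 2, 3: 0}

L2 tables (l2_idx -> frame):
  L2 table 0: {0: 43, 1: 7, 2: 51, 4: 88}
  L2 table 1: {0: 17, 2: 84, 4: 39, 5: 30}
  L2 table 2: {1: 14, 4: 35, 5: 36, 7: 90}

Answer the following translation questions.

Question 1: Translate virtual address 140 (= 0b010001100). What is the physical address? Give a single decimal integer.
vaddr = 140 = 0b010001100
Split: l1_idx=1, l2_idx=0, offset=12
L1[1] = 1
L2[1][0] = 17
paddr = 17 * 16 + 12 = 284

Answer: 284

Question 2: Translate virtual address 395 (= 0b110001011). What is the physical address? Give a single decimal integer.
Answer: 699

Derivation:
vaddr = 395 = 0b110001011
Split: l1_idx=3, l2_idx=0, offset=11
L1[3] = 0
L2[0][0] = 43
paddr = 43 * 16 + 11 = 699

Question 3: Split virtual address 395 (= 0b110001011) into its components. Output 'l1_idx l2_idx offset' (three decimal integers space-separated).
vaddr = 395 = 0b110001011
  top 2 bits -> l1_idx = 3
  next 3 bits -> l2_idx = 0
  bottom 4 bits -> offset = 11

Answer: 3 0 11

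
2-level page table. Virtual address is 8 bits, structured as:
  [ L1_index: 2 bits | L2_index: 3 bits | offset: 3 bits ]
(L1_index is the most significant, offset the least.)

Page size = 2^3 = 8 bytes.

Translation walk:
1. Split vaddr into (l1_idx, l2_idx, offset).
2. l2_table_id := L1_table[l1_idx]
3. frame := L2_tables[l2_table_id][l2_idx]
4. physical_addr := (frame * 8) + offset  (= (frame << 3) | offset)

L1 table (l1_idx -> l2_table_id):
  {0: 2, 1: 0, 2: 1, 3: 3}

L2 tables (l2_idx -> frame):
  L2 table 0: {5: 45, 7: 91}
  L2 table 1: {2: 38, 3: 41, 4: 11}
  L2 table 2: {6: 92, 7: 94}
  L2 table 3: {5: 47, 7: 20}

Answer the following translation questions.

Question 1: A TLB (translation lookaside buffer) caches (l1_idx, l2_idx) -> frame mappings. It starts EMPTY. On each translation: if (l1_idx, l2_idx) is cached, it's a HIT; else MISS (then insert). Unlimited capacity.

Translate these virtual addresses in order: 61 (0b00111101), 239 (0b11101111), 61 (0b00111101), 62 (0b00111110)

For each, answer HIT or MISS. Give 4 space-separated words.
vaddr=61: (0,7) not in TLB -> MISS, insert
vaddr=239: (3,5) not in TLB -> MISS, insert
vaddr=61: (0,7) in TLB -> HIT
vaddr=62: (0,7) in TLB -> HIT

Answer: MISS MISS HIT HIT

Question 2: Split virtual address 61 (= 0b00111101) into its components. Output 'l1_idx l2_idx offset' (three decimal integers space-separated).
vaddr = 61 = 0b00111101
  top 2 bits -> l1_idx = 0
  next 3 bits -> l2_idx = 7
  bottom 3 bits -> offset = 5

Answer: 0 7 5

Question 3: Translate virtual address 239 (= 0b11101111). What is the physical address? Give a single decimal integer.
vaddr = 239 = 0b11101111
Split: l1_idx=3, l2_idx=5, offset=7
L1[3] = 3
L2[3][5] = 47
paddr = 47 * 8 + 7 = 383

Answer: 383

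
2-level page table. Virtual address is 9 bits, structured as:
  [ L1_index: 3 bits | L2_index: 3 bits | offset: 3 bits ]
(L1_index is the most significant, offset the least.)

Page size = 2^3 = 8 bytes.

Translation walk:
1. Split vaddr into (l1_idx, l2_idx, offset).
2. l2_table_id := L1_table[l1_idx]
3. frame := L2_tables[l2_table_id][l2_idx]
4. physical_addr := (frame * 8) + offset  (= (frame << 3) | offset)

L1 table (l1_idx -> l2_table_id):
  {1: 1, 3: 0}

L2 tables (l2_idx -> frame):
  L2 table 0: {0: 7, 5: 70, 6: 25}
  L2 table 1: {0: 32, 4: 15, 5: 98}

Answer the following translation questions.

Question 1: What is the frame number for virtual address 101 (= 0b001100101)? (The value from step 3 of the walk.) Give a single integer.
Answer: 15

Derivation:
vaddr = 101: l1_idx=1, l2_idx=4
L1[1] = 1; L2[1][4] = 15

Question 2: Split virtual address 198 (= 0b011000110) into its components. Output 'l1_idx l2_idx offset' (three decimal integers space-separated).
vaddr = 198 = 0b011000110
  top 3 bits -> l1_idx = 3
  next 3 bits -> l2_idx = 0
  bottom 3 bits -> offset = 6

Answer: 3 0 6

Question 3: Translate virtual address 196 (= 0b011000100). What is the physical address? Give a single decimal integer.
Answer: 60

Derivation:
vaddr = 196 = 0b011000100
Split: l1_idx=3, l2_idx=0, offset=4
L1[3] = 0
L2[0][0] = 7
paddr = 7 * 8 + 4 = 60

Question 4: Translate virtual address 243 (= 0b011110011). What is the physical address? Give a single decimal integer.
Answer: 203

Derivation:
vaddr = 243 = 0b011110011
Split: l1_idx=3, l2_idx=6, offset=3
L1[3] = 0
L2[0][6] = 25
paddr = 25 * 8 + 3 = 203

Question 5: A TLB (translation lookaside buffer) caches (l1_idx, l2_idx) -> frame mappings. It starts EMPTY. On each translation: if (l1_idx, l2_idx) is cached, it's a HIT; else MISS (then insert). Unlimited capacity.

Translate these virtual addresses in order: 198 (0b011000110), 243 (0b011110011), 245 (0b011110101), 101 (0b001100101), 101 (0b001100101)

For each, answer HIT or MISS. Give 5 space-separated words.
Answer: MISS MISS HIT MISS HIT

Derivation:
vaddr=198: (3,0) not in TLB -> MISS, insert
vaddr=243: (3,6) not in TLB -> MISS, insert
vaddr=245: (3,6) in TLB -> HIT
vaddr=101: (1,4) not in TLB -> MISS, insert
vaddr=101: (1,4) in TLB -> HIT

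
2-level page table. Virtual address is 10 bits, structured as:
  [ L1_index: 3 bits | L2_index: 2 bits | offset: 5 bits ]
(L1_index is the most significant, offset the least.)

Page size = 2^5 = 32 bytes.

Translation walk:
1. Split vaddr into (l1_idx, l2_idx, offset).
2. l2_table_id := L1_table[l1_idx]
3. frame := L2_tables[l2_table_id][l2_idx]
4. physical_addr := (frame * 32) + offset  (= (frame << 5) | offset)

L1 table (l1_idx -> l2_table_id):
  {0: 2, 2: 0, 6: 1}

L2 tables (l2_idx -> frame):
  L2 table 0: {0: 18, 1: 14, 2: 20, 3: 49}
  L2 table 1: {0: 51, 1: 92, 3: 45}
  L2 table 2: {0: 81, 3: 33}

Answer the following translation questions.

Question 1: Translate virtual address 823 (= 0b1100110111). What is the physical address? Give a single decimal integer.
Answer: 2967

Derivation:
vaddr = 823 = 0b1100110111
Split: l1_idx=6, l2_idx=1, offset=23
L1[6] = 1
L2[1][1] = 92
paddr = 92 * 32 + 23 = 2967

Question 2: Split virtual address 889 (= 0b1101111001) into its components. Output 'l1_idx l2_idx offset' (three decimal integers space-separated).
vaddr = 889 = 0b1101111001
  top 3 bits -> l1_idx = 6
  next 2 bits -> l2_idx = 3
  bottom 5 bits -> offset = 25

Answer: 6 3 25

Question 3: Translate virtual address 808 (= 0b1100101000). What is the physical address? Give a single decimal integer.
Answer: 2952

Derivation:
vaddr = 808 = 0b1100101000
Split: l1_idx=6, l2_idx=1, offset=8
L1[6] = 1
L2[1][1] = 92
paddr = 92 * 32 + 8 = 2952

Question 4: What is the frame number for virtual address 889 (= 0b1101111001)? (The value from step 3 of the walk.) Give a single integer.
vaddr = 889: l1_idx=6, l2_idx=3
L1[6] = 1; L2[1][3] = 45

Answer: 45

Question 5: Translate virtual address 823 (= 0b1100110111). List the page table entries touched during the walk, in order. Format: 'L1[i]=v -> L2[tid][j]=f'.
Answer: L1[6]=1 -> L2[1][1]=92

Derivation:
vaddr = 823 = 0b1100110111
Split: l1_idx=6, l2_idx=1, offset=23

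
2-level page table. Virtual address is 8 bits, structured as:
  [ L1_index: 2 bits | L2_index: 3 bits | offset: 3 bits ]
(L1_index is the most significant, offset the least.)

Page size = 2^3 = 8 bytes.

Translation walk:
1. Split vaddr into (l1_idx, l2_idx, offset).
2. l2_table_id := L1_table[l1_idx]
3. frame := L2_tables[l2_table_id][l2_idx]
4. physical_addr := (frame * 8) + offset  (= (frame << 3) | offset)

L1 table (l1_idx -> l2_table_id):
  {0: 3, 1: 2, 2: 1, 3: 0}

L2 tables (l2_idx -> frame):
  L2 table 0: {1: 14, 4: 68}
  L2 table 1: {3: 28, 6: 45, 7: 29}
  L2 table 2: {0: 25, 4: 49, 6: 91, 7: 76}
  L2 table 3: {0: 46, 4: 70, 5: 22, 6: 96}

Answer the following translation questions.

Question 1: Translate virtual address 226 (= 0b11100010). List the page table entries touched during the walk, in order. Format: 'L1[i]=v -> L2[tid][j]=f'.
vaddr = 226 = 0b11100010
Split: l1_idx=3, l2_idx=4, offset=2

Answer: L1[3]=0 -> L2[0][4]=68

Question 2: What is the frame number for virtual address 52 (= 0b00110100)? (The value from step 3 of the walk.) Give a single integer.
Answer: 96

Derivation:
vaddr = 52: l1_idx=0, l2_idx=6
L1[0] = 3; L2[3][6] = 96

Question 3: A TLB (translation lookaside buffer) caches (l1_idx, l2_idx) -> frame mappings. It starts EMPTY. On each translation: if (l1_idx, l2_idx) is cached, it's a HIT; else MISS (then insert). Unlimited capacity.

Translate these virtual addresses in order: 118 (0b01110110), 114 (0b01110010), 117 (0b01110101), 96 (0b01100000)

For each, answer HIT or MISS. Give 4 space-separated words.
Answer: MISS HIT HIT MISS

Derivation:
vaddr=118: (1,6) not in TLB -> MISS, insert
vaddr=114: (1,6) in TLB -> HIT
vaddr=117: (1,6) in TLB -> HIT
vaddr=96: (1,4) not in TLB -> MISS, insert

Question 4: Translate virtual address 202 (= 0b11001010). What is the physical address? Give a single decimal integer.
Answer: 114

Derivation:
vaddr = 202 = 0b11001010
Split: l1_idx=3, l2_idx=1, offset=2
L1[3] = 0
L2[0][1] = 14
paddr = 14 * 8 + 2 = 114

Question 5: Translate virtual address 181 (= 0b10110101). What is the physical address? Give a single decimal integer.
Answer: 365

Derivation:
vaddr = 181 = 0b10110101
Split: l1_idx=2, l2_idx=6, offset=5
L1[2] = 1
L2[1][6] = 45
paddr = 45 * 8 + 5 = 365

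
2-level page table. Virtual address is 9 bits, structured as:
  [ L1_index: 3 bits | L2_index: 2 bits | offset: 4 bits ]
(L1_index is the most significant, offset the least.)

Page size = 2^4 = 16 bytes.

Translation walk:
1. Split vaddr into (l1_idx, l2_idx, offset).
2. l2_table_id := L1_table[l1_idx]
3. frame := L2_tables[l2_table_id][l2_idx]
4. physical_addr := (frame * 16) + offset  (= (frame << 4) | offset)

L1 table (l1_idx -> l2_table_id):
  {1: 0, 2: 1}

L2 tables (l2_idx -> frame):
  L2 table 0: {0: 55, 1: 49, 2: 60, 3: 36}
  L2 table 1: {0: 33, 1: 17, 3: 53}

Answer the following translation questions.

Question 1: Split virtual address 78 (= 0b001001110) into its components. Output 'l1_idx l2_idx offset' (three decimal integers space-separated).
Answer: 1 0 14

Derivation:
vaddr = 78 = 0b001001110
  top 3 bits -> l1_idx = 1
  next 2 bits -> l2_idx = 0
  bottom 4 bits -> offset = 14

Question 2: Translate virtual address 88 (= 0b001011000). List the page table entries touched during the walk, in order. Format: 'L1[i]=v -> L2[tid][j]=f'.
Answer: L1[1]=0 -> L2[0][1]=49

Derivation:
vaddr = 88 = 0b001011000
Split: l1_idx=1, l2_idx=1, offset=8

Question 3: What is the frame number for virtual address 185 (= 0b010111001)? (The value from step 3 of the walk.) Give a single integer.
vaddr = 185: l1_idx=2, l2_idx=3
L1[2] = 1; L2[1][3] = 53

Answer: 53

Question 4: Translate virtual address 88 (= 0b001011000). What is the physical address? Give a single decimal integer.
vaddr = 88 = 0b001011000
Split: l1_idx=1, l2_idx=1, offset=8
L1[1] = 0
L2[0][1] = 49
paddr = 49 * 16 + 8 = 792

Answer: 792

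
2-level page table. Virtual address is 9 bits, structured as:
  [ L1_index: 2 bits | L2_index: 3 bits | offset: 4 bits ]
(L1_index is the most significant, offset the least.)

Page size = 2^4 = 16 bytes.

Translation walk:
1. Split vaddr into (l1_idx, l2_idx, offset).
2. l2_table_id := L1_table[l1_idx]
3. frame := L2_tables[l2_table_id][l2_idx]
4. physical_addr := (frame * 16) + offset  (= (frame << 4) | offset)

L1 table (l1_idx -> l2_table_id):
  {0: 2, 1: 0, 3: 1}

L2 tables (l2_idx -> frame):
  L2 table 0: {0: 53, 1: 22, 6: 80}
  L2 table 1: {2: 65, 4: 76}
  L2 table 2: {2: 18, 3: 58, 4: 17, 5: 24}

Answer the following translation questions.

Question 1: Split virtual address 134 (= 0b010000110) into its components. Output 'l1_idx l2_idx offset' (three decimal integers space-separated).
vaddr = 134 = 0b010000110
  top 2 bits -> l1_idx = 1
  next 3 bits -> l2_idx = 0
  bottom 4 bits -> offset = 6

Answer: 1 0 6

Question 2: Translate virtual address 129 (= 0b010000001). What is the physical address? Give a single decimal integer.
Answer: 849

Derivation:
vaddr = 129 = 0b010000001
Split: l1_idx=1, l2_idx=0, offset=1
L1[1] = 0
L2[0][0] = 53
paddr = 53 * 16 + 1 = 849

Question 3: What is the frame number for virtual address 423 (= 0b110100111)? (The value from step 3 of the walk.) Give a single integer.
Answer: 65

Derivation:
vaddr = 423: l1_idx=3, l2_idx=2
L1[3] = 1; L2[1][2] = 65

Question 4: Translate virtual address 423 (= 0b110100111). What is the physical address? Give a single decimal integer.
vaddr = 423 = 0b110100111
Split: l1_idx=3, l2_idx=2, offset=7
L1[3] = 1
L2[1][2] = 65
paddr = 65 * 16 + 7 = 1047

Answer: 1047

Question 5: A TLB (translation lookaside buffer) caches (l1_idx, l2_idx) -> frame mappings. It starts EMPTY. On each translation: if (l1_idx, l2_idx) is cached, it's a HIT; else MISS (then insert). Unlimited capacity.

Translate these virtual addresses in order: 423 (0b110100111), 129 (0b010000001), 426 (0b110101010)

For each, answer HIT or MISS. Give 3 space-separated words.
Answer: MISS MISS HIT

Derivation:
vaddr=423: (3,2) not in TLB -> MISS, insert
vaddr=129: (1,0) not in TLB -> MISS, insert
vaddr=426: (3,2) in TLB -> HIT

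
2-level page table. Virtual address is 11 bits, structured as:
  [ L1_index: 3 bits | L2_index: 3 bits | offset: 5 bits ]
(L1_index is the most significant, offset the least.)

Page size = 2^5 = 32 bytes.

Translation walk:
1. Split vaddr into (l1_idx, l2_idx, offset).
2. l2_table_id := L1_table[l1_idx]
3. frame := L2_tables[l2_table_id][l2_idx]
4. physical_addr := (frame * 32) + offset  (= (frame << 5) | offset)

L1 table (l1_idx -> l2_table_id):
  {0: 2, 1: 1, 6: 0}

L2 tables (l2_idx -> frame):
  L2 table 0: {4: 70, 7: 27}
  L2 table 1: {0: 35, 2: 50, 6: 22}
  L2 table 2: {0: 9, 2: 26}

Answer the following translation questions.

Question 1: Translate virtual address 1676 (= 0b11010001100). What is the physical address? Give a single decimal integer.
Answer: 2252

Derivation:
vaddr = 1676 = 0b11010001100
Split: l1_idx=6, l2_idx=4, offset=12
L1[6] = 0
L2[0][4] = 70
paddr = 70 * 32 + 12 = 2252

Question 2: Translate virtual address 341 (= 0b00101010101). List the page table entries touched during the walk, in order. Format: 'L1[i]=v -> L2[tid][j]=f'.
Answer: L1[1]=1 -> L2[1][2]=50

Derivation:
vaddr = 341 = 0b00101010101
Split: l1_idx=1, l2_idx=2, offset=21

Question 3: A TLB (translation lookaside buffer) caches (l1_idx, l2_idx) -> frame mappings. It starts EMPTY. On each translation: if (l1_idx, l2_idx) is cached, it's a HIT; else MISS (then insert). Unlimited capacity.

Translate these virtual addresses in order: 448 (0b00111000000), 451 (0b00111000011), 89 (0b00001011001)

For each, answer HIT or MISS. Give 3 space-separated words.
vaddr=448: (1,6) not in TLB -> MISS, insert
vaddr=451: (1,6) in TLB -> HIT
vaddr=89: (0,2) not in TLB -> MISS, insert

Answer: MISS HIT MISS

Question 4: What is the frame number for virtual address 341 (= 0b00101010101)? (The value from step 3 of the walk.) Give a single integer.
vaddr = 341: l1_idx=1, l2_idx=2
L1[1] = 1; L2[1][2] = 50

Answer: 50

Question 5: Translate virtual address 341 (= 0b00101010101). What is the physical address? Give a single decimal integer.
Answer: 1621

Derivation:
vaddr = 341 = 0b00101010101
Split: l1_idx=1, l2_idx=2, offset=21
L1[1] = 1
L2[1][2] = 50
paddr = 50 * 32 + 21 = 1621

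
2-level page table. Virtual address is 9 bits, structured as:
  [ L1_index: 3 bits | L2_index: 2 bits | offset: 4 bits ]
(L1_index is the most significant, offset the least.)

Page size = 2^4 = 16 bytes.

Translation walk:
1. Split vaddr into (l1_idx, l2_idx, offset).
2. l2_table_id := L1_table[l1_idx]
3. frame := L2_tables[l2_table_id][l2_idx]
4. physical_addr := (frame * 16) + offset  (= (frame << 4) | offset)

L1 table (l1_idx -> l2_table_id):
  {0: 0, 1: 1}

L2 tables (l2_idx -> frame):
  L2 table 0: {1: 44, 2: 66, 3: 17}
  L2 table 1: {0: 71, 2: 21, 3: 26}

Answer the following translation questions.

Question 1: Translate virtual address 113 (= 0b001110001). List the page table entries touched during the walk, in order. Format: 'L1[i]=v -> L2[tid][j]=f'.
vaddr = 113 = 0b001110001
Split: l1_idx=1, l2_idx=3, offset=1

Answer: L1[1]=1 -> L2[1][3]=26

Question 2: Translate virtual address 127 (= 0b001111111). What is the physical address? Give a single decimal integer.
vaddr = 127 = 0b001111111
Split: l1_idx=1, l2_idx=3, offset=15
L1[1] = 1
L2[1][3] = 26
paddr = 26 * 16 + 15 = 431

Answer: 431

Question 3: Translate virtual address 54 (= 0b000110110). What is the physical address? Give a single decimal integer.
Answer: 278

Derivation:
vaddr = 54 = 0b000110110
Split: l1_idx=0, l2_idx=3, offset=6
L1[0] = 0
L2[0][3] = 17
paddr = 17 * 16 + 6 = 278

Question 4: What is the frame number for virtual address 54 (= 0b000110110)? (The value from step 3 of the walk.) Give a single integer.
Answer: 17

Derivation:
vaddr = 54: l1_idx=0, l2_idx=3
L1[0] = 0; L2[0][3] = 17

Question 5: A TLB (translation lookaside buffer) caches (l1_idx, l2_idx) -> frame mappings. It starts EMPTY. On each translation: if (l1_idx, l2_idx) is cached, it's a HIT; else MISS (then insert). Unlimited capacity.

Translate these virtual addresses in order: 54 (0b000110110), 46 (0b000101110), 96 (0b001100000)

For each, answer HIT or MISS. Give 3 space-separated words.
vaddr=54: (0,3) not in TLB -> MISS, insert
vaddr=46: (0,2) not in TLB -> MISS, insert
vaddr=96: (1,2) not in TLB -> MISS, insert

Answer: MISS MISS MISS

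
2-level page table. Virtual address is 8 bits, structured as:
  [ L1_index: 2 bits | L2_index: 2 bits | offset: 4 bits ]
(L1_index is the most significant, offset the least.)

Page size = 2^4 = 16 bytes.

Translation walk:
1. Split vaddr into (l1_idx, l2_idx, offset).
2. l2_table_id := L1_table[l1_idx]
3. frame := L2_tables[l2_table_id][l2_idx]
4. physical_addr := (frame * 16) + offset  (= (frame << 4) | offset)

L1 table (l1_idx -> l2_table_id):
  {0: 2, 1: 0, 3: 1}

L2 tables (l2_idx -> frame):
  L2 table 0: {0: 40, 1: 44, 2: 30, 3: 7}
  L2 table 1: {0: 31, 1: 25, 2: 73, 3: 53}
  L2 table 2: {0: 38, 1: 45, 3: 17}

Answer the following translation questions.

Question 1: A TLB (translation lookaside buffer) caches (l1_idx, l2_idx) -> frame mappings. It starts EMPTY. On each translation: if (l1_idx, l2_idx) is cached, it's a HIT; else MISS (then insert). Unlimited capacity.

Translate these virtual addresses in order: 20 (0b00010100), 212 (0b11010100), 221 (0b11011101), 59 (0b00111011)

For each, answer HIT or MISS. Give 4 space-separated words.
Answer: MISS MISS HIT MISS

Derivation:
vaddr=20: (0,1) not in TLB -> MISS, insert
vaddr=212: (3,1) not in TLB -> MISS, insert
vaddr=221: (3,1) in TLB -> HIT
vaddr=59: (0,3) not in TLB -> MISS, insert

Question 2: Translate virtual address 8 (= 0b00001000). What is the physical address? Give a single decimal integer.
Answer: 616

Derivation:
vaddr = 8 = 0b00001000
Split: l1_idx=0, l2_idx=0, offset=8
L1[0] = 2
L2[2][0] = 38
paddr = 38 * 16 + 8 = 616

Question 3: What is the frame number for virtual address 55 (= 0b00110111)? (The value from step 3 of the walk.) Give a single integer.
vaddr = 55: l1_idx=0, l2_idx=3
L1[0] = 2; L2[2][3] = 17

Answer: 17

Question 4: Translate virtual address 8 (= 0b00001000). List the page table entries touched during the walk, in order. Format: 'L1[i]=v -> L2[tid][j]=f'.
Answer: L1[0]=2 -> L2[2][0]=38

Derivation:
vaddr = 8 = 0b00001000
Split: l1_idx=0, l2_idx=0, offset=8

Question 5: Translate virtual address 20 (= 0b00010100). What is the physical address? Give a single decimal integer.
vaddr = 20 = 0b00010100
Split: l1_idx=0, l2_idx=1, offset=4
L1[0] = 2
L2[2][1] = 45
paddr = 45 * 16 + 4 = 724

Answer: 724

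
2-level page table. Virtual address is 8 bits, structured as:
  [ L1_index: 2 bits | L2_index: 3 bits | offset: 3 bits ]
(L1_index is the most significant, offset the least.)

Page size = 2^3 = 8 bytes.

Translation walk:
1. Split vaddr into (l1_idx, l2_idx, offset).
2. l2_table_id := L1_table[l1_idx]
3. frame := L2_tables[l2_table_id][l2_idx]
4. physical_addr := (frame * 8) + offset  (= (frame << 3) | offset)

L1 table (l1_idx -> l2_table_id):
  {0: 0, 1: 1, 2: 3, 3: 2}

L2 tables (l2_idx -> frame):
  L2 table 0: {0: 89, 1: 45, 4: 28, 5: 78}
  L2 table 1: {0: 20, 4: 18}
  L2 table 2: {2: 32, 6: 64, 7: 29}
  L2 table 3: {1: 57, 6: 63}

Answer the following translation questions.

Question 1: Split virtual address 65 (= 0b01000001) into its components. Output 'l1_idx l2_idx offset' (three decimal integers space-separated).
Answer: 1 0 1

Derivation:
vaddr = 65 = 0b01000001
  top 2 bits -> l1_idx = 1
  next 3 bits -> l2_idx = 0
  bottom 3 bits -> offset = 1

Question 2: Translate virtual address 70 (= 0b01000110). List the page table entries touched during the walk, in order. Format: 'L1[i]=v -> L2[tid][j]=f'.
Answer: L1[1]=1 -> L2[1][0]=20

Derivation:
vaddr = 70 = 0b01000110
Split: l1_idx=1, l2_idx=0, offset=6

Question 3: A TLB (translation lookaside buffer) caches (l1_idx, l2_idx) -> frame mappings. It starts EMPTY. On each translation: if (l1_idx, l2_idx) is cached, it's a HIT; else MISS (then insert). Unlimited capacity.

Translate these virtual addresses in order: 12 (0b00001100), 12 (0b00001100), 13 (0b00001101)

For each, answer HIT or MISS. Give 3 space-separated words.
vaddr=12: (0,1) not in TLB -> MISS, insert
vaddr=12: (0,1) in TLB -> HIT
vaddr=13: (0,1) in TLB -> HIT

Answer: MISS HIT HIT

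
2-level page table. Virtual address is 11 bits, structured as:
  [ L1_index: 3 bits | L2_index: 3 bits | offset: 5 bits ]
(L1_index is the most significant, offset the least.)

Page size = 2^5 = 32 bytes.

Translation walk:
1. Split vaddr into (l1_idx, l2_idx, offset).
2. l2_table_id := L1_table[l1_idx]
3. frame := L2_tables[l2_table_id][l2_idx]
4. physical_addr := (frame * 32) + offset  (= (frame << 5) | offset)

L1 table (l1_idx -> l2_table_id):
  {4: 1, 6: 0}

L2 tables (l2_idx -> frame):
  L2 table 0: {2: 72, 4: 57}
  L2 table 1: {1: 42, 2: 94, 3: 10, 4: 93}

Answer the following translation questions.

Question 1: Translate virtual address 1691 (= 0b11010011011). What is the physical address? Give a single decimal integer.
vaddr = 1691 = 0b11010011011
Split: l1_idx=6, l2_idx=4, offset=27
L1[6] = 0
L2[0][4] = 57
paddr = 57 * 32 + 27 = 1851

Answer: 1851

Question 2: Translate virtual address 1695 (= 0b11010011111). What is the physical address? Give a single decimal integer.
vaddr = 1695 = 0b11010011111
Split: l1_idx=6, l2_idx=4, offset=31
L1[6] = 0
L2[0][4] = 57
paddr = 57 * 32 + 31 = 1855

Answer: 1855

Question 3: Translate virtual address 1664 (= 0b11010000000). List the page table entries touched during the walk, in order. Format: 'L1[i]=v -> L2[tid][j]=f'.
vaddr = 1664 = 0b11010000000
Split: l1_idx=6, l2_idx=4, offset=0

Answer: L1[6]=0 -> L2[0][4]=57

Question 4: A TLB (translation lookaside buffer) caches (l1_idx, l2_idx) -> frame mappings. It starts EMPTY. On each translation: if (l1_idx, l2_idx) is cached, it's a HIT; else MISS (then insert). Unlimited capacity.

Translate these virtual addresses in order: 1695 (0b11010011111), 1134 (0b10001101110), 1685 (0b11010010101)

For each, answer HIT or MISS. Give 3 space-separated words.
Answer: MISS MISS HIT

Derivation:
vaddr=1695: (6,4) not in TLB -> MISS, insert
vaddr=1134: (4,3) not in TLB -> MISS, insert
vaddr=1685: (6,4) in TLB -> HIT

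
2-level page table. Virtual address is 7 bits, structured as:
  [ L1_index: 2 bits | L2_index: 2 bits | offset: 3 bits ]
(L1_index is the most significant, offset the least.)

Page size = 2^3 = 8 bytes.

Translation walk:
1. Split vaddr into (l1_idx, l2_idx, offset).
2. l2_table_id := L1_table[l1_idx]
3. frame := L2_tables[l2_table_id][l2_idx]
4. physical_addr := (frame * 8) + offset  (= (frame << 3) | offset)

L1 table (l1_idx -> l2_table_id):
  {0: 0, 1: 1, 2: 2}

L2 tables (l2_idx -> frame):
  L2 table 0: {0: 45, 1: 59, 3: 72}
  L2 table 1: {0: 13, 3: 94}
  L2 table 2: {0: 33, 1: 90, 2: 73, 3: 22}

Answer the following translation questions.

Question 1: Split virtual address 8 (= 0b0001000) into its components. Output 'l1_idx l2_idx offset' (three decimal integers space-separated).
Answer: 0 1 0

Derivation:
vaddr = 8 = 0b0001000
  top 2 bits -> l1_idx = 0
  next 2 bits -> l2_idx = 1
  bottom 3 bits -> offset = 0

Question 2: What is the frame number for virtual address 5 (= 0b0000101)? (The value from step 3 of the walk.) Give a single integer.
Answer: 45

Derivation:
vaddr = 5: l1_idx=0, l2_idx=0
L1[0] = 0; L2[0][0] = 45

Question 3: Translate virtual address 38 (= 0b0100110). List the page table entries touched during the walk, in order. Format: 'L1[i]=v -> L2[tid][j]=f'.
vaddr = 38 = 0b0100110
Split: l1_idx=1, l2_idx=0, offset=6

Answer: L1[1]=1 -> L2[1][0]=13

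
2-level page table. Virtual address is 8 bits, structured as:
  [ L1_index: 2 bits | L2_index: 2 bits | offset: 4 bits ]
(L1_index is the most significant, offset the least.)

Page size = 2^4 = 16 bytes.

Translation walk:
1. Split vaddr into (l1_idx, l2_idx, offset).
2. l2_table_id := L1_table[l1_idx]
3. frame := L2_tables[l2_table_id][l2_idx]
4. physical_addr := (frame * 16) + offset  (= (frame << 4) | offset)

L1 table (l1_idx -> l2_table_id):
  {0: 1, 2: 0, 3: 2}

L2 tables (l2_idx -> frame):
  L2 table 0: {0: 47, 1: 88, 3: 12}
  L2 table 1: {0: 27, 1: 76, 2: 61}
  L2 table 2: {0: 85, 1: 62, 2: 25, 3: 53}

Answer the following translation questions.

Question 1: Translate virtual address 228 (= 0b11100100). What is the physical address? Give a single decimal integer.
vaddr = 228 = 0b11100100
Split: l1_idx=3, l2_idx=2, offset=4
L1[3] = 2
L2[2][2] = 25
paddr = 25 * 16 + 4 = 404

Answer: 404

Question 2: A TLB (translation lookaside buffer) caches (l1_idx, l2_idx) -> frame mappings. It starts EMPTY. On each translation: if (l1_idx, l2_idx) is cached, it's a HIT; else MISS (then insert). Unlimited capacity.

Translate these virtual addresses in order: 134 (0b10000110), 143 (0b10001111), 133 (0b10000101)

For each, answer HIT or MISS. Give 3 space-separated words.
Answer: MISS HIT HIT

Derivation:
vaddr=134: (2,0) not in TLB -> MISS, insert
vaddr=143: (2,0) in TLB -> HIT
vaddr=133: (2,0) in TLB -> HIT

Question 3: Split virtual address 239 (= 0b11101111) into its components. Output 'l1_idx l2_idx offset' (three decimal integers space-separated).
vaddr = 239 = 0b11101111
  top 2 bits -> l1_idx = 3
  next 2 bits -> l2_idx = 2
  bottom 4 bits -> offset = 15

Answer: 3 2 15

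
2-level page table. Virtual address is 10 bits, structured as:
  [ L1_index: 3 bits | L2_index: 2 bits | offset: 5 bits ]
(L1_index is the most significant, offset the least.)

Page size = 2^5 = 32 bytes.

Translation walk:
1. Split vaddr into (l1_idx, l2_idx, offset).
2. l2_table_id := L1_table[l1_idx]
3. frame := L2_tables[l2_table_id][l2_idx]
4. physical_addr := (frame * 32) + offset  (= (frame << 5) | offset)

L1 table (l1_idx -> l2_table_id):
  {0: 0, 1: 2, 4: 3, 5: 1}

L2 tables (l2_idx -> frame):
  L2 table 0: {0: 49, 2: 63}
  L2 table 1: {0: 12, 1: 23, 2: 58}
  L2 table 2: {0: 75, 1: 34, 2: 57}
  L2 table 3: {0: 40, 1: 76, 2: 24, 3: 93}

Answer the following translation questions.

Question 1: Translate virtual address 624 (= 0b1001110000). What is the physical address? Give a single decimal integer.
Answer: 2992

Derivation:
vaddr = 624 = 0b1001110000
Split: l1_idx=4, l2_idx=3, offset=16
L1[4] = 3
L2[3][3] = 93
paddr = 93 * 32 + 16 = 2992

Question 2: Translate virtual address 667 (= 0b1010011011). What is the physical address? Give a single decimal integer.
vaddr = 667 = 0b1010011011
Split: l1_idx=5, l2_idx=0, offset=27
L1[5] = 1
L2[1][0] = 12
paddr = 12 * 32 + 27 = 411

Answer: 411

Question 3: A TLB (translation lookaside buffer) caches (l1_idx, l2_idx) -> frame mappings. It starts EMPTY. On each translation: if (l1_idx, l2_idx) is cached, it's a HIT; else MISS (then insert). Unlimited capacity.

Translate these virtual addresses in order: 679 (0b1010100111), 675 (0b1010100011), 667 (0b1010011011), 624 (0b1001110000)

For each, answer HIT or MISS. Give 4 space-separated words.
vaddr=679: (5,1) not in TLB -> MISS, insert
vaddr=675: (5,1) in TLB -> HIT
vaddr=667: (5,0) not in TLB -> MISS, insert
vaddr=624: (4,3) not in TLB -> MISS, insert

Answer: MISS HIT MISS MISS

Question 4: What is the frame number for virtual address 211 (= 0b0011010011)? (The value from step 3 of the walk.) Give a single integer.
vaddr = 211: l1_idx=1, l2_idx=2
L1[1] = 2; L2[2][2] = 57

Answer: 57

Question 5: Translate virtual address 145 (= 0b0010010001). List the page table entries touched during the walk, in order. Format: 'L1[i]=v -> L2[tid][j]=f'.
Answer: L1[1]=2 -> L2[2][0]=75

Derivation:
vaddr = 145 = 0b0010010001
Split: l1_idx=1, l2_idx=0, offset=17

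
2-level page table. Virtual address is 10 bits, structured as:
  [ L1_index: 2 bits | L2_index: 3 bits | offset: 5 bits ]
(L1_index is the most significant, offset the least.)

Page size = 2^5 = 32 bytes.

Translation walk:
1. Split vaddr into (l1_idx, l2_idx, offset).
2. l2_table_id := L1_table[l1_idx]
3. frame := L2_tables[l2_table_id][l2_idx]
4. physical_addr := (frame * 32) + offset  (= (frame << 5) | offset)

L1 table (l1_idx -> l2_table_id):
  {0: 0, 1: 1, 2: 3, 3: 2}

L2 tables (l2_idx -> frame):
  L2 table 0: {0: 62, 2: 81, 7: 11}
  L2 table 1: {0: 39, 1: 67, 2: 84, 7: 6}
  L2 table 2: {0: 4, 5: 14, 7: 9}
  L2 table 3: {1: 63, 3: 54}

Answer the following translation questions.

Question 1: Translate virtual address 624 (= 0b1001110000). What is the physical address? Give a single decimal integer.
Answer: 1744

Derivation:
vaddr = 624 = 0b1001110000
Split: l1_idx=2, l2_idx=3, offset=16
L1[2] = 3
L2[3][3] = 54
paddr = 54 * 32 + 16 = 1744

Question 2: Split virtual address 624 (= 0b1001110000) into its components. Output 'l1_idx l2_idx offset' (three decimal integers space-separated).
vaddr = 624 = 0b1001110000
  top 2 bits -> l1_idx = 2
  next 3 bits -> l2_idx = 3
  bottom 5 bits -> offset = 16

Answer: 2 3 16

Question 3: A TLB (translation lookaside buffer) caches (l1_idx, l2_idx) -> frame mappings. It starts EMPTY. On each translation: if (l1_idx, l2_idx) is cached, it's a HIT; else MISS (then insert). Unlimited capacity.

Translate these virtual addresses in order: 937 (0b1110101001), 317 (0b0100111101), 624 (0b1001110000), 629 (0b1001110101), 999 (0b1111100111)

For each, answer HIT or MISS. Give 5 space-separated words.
Answer: MISS MISS MISS HIT MISS

Derivation:
vaddr=937: (3,5) not in TLB -> MISS, insert
vaddr=317: (1,1) not in TLB -> MISS, insert
vaddr=624: (2,3) not in TLB -> MISS, insert
vaddr=629: (2,3) in TLB -> HIT
vaddr=999: (3,7) not in TLB -> MISS, insert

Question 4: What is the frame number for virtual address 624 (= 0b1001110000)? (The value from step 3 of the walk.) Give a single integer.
Answer: 54

Derivation:
vaddr = 624: l1_idx=2, l2_idx=3
L1[2] = 3; L2[3][3] = 54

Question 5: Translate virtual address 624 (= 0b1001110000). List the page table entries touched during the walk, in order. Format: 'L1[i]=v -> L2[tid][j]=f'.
Answer: L1[2]=3 -> L2[3][3]=54

Derivation:
vaddr = 624 = 0b1001110000
Split: l1_idx=2, l2_idx=3, offset=16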